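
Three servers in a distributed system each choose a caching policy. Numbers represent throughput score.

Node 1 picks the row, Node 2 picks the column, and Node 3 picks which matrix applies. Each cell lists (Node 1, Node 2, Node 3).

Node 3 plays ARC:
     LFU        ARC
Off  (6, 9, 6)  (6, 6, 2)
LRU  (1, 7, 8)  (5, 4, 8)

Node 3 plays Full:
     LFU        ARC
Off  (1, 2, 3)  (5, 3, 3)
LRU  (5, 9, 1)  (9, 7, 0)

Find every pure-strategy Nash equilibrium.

Pure NE: (Off, LFU, ARC)

(Off, LFU, ARC): Node 1 gets 6, best alternative 1; Node 2 gets 9, best alternative 6; Node 3 gets 6, best alternative 3. No profitable deviation — NE.
(Off, LFU, Full): Node 1 can switch to LRU (1 → 5). Not NE.
(Off, ARC, ARC): Node 2 can switch to LFU (6 → 9). Not NE.
(Off, ARC, Full): Node 1 can switch to LRU (5 → 9). Not NE.
(LRU, LFU, ARC): Node 1 can switch to Off (1 → 6). Not NE.
(LRU, LFU, Full): Node 3 can switch to ARC (1 → 8). Not NE.
(LRU, ARC, ARC): Node 1 can switch to Off (5 → 6). Not NE.
(LRU, ARC, Full): Node 2 can switch to LFU (7 → 9). Not NE.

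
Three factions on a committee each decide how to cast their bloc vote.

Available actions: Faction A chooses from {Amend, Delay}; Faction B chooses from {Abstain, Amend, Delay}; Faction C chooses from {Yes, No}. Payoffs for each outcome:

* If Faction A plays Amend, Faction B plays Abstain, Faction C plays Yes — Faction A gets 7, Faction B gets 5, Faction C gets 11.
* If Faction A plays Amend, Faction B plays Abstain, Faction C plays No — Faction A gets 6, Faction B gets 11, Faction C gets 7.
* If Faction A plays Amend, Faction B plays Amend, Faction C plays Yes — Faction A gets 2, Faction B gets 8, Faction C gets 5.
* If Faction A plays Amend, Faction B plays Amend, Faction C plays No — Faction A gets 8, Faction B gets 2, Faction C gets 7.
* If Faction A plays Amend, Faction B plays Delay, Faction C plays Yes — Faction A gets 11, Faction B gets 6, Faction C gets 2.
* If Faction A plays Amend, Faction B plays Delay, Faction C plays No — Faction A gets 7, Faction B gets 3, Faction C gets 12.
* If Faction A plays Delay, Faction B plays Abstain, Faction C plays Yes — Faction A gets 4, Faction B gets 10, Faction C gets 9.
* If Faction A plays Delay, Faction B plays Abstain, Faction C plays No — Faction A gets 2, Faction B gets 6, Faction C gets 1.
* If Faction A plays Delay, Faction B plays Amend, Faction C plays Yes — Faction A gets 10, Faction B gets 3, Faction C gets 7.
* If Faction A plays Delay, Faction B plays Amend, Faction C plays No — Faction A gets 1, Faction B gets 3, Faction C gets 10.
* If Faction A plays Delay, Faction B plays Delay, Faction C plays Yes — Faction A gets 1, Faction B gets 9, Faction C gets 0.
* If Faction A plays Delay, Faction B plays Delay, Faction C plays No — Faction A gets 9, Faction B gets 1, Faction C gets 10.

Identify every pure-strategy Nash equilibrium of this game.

There is no pure-strategy Nash equilibrium.

(Amend, Abstain, Yes): Faction B can switch to Amend (5 → 8). Not NE.
(Amend, Abstain, No): Faction C can switch to Yes (7 → 11). Not NE.
(Amend, Amend, Yes): Faction A can switch to Delay (2 → 10). Not NE.
(Amend, Amend, No): Faction B can switch to Abstain (2 → 11). Not NE.
(Amend, Delay, Yes): Faction B can switch to Amend (6 → 8). Not NE.
(Amend, Delay, No): Faction A can switch to Delay (7 → 9). Not NE.
(The remaining 6 profiles each have a profitable deviation by the same check.)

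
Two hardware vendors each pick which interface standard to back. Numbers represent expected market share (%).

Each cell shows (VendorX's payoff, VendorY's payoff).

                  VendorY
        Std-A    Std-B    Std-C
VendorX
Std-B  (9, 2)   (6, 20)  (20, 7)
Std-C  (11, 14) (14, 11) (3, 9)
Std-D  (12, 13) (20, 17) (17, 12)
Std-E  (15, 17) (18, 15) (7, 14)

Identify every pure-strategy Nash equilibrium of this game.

Pure-strategy Nash equilibria: (Std-D, Std-B); (Std-E, Std-A)

(Std-B, Std-A): VendorX can switch to Std-C (9 → 11). Not NE.
(Std-B, Std-B): VendorX can switch to Std-C (6 → 14). Not NE.
(Std-B, Std-C): VendorY can switch to Std-B (7 → 20). Not NE.
(Std-C, Std-A): VendorX can switch to Std-D (11 → 12). Not NE.
(Std-C, Std-B): VendorX can switch to Std-D (14 → 20). Not NE.
(Std-C, Std-C): VendorX can switch to Std-B (3 → 20). Not NE.
(Std-D, Std-B): VendorX gets 20, best alternative 18; VendorY gets 17, best alternative 13. No profitable deviation — NE.
(Std-E, Std-A): VendorX gets 15, best alternative 12; VendorY gets 17, best alternative 15. No profitable deviation — NE.
(The remaining 4 profiles each have a profitable deviation by the same check.)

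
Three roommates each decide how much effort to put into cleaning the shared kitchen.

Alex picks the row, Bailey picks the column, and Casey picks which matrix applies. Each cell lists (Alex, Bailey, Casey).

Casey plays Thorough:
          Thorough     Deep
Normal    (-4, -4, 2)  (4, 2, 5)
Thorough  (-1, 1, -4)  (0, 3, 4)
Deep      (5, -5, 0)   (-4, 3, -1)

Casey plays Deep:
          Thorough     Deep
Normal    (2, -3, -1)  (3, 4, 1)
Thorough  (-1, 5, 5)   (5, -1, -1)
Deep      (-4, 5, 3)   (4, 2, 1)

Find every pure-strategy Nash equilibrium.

(Normal, Deep, Thorough)

Alex against (Thorough, Thorough): payoffs -4, -1, 5 → best response Deep.
Alex against (Thorough, Deep): payoffs 2, -1, -4 → best response Normal.
Alex against (Deep, Thorough): payoffs 4, 0, -4 → best response Normal.
Alex against (Deep, Deep): payoffs 3, 5, 4 → best response Thorough.
Bailey against (Normal, Thorough): payoffs -4, 2 → best response Deep.
Bailey against (Normal, Deep): payoffs -3, 4 → best response Deep.
Bailey against (Thorough, Thorough): payoffs 1, 3 → best response Deep.
Bailey against (Thorough, Deep): payoffs 5, -1 → best response Thorough.
Bailey against (Deep, Thorough): payoffs -5, 3 → best response Deep.
Bailey against (Deep, Deep): payoffs 5, 2 → best response Thorough.
Casey against (Normal, Thorough): payoffs 2, -1 → best response Thorough.
Casey against (Normal, Deep): payoffs 5, 1 → best response Thorough.
Casey against (Thorough, Thorough): payoffs -4, 5 → best response Deep.
Casey against (Thorough, Deep): payoffs 4, -1 → best response Thorough.
Casey against (Deep, Thorough): payoffs 0, 3 → best response Deep.
Casey against (Deep, Deep): payoffs -1, 1 → best response Deep.
Mutual best responses: (Normal, Deep, Thorough).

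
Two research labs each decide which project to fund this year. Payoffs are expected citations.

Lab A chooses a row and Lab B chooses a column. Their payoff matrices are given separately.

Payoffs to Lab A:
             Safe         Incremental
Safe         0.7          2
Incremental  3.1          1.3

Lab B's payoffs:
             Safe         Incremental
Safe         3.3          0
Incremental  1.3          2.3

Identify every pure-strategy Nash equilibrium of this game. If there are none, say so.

none

For each strategy profile, look for a profitable unilateral deviation.
(Safe, Safe): Lab A can switch to Incremental (0.7 → 3.1). Not NE.
(Safe, Incremental): Lab B can switch to Safe (0 → 3.3). Not NE.
(Incremental, Safe): Lab B can switch to Incremental (1.3 → 2.3). Not NE.
(Incremental, Incremental): Lab A can switch to Safe (1.3 → 2). Not NE.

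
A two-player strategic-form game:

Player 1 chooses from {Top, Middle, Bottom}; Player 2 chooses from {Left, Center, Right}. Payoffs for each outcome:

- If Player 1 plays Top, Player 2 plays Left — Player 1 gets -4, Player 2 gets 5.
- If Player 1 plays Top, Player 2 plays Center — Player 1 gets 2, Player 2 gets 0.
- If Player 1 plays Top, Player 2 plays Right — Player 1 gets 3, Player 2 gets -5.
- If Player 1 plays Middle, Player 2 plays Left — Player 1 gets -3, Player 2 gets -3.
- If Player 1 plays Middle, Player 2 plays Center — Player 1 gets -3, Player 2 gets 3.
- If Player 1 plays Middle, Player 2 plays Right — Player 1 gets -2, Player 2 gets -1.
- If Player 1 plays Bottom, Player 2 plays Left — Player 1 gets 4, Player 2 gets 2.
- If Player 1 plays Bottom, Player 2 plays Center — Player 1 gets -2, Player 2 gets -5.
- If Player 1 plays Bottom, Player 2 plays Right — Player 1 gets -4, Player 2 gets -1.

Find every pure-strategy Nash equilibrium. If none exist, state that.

(Top, Left): Player 1 can switch to Middle (-4 → -3). Not NE.
(Top, Center): Player 2 can switch to Left (0 → 5). Not NE.
(Top, Right): Player 2 can switch to Left (-5 → 5). Not NE.
(Middle, Left): Player 1 can switch to Bottom (-3 → 4). Not NE.
(Middle, Center): Player 1 can switch to Top (-3 → 2). Not NE.
(Middle, Right): Player 1 can switch to Top (-2 → 3). Not NE.
(Bottom, Left): Player 1 gets 4, best alternative -3; Player 2 gets 2, best alternative -1. No profitable deviation — NE.
(Bottom, Center): Player 1 can switch to Top (-2 → 2). Not NE.
(Bottom, Right): Player 1 can switch to Top (-4 → 3). Not NE.

The unique pure-strategy Nash equilibrium is (Bottom, Left).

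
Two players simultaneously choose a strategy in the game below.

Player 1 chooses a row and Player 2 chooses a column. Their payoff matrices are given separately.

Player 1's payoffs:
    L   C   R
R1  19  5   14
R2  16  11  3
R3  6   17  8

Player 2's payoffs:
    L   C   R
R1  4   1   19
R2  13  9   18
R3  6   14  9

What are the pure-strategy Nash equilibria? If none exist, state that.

(R1, L): Player 2 can switch to R (4 → 19). Not NE.
(R1, C): Player 1 can switch to R2 (5 → 11). Not NE.
(R1, R): Player 1 gets 14, best alternative 8; Player 2 gets 19, best alternative 4. No profitable deviation — NE.
(R2, L): Player 1 can switch to R1 (16 → 19). Not NE.
(R2, C): Player 1 can switch to R3 (11 → 17). Not NE.
(R2, R): Player 1 can switch to R1 (3 → 14). Not NE.
(R3, L): Player 1 can switch to R1 (6 → 19). Not NE.
(R3, C): Player 1 gets 17, best alternative 11; Player 2 gets 14, best alternative 9. No profitable deviation — NE.
(R3, R): Player 1 can switch to R1 (8 → 14). Not NE.

Pure-strategy Nash equilibria: (R1, R), (R3, C)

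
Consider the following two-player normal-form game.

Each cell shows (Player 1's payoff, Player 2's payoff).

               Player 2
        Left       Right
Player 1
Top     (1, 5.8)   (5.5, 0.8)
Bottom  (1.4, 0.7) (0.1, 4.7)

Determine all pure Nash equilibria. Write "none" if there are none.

No pure-strategy Nash equilibrium.

(Top, Left): Player 1 can switch to Bottom (1 → 1.4). Not NE.
(Top, Right): Player 2 can switch to Left (0.8 → 5.8). Not NE.
(Bottom, Left): Player 2 can switch to Right (0.7 → 4.7). Not NE.
(Bottom, Right): Player 1 can switch to Top (0.1 → 5.5). Not NE.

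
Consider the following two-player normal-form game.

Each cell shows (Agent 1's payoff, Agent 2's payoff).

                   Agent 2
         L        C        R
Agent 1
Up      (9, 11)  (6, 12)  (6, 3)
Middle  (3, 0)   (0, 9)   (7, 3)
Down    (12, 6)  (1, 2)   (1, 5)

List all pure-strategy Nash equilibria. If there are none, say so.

Agent 1 against L: payoffs 9, 3, 12 → best response Down.
Agent 1 against C: payoffs 6, 0, 1 → best response Up.
Agent 1 against R: payoffs 6, 7, 1 → best response Middle.
Agent 2 against Up: payoffs 11, 12, 3 → best response C.
Agent 2 against Middle: payoffs 0, 9, 3 → best response C.
Agent 2 against Down: payoffs 6, 2, 5 → best response L.
Mutual best responses: (Up, C); (Down, L).

(Up, C); (Down, L)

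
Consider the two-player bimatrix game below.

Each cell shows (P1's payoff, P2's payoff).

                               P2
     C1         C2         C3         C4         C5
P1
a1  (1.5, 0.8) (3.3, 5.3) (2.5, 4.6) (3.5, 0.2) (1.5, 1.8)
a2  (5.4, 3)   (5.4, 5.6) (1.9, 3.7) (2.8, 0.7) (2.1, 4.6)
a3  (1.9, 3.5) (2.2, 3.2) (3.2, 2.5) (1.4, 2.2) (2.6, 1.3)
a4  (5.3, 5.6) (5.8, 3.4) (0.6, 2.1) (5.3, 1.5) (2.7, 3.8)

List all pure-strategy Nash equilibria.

none

(a1, C1): P1 can switch to a2 (1.5 → 5.4). Not NE.
(a1, C2): P1 can switch to a2 (3.3 → 5.4). Not NE.
(a1, C3): P1 can switch to a3 (2.5 → 3.2). Not NE.
(a1, C4): P1 can switch to a4 (3.5 → 5.3). Not NE.
(a1, C5): P1 can switch to a2 (1.5 → 2.1). Not NE.
(a2, C1): P2 can switch to C2 (3 → 5.6). Not NE.
(a2, C2): P1 can switch to a4 (5.4 → 5.8). Not NE.
(a2, C3): P1 can switch to a1 (1.9 → 2.5). Not NE.
(a2, C4): P1 can switch to a1 (2.8 → 3.5). Not NE.
(a2, C5): P1 can switch to a3 (2.1 → 2.6). Not NE.
(The remaining 10 profiles each have a profitable deviation by the same check.)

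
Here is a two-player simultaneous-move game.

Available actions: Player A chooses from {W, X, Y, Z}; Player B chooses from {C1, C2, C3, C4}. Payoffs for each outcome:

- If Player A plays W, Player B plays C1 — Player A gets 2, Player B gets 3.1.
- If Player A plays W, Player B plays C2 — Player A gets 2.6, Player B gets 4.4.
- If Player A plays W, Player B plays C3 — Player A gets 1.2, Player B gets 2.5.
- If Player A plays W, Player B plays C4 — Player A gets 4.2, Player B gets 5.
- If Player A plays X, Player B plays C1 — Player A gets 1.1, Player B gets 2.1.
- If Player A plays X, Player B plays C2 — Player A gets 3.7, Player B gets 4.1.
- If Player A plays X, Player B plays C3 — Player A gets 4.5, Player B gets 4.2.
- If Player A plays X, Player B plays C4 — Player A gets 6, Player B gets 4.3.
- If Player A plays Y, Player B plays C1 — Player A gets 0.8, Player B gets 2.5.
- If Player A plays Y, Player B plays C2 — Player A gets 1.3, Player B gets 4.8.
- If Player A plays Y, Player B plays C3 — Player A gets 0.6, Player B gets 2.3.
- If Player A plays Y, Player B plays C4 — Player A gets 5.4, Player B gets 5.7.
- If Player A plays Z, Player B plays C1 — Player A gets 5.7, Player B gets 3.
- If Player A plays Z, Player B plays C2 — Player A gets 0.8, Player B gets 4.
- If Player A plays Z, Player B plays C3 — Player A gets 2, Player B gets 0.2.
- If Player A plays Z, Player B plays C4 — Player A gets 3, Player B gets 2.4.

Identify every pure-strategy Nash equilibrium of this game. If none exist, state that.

(X, C4)

Check each profile: it is a Nash equilibrium iff no player can strictly gain by switching unilaterally.
(W, C1): Player A can switch to Z (2 → 5.7). Not NE.
(W, C2): Player A can switch to X (2.6 → 3.7). Not NE.
(W, C3): Player A can switch to X (1.2 → 4.5). Not NE.
(W, C4): Player A can switch to X (4.2 → 6). Not NE.
(X, C1): Player A can switch to W (1.1 → 2). Not NE.
(X, C2): Player B can switch to C3 (4.1 → 4.2). Not NE.
(X, C4): Player A gets 6, best alternative 5.4; Player B gets 4.3, best alternative 4.2. No profitable deviation — NE.
(The remaining 9 profiles each have a profitable deviation by the same check.)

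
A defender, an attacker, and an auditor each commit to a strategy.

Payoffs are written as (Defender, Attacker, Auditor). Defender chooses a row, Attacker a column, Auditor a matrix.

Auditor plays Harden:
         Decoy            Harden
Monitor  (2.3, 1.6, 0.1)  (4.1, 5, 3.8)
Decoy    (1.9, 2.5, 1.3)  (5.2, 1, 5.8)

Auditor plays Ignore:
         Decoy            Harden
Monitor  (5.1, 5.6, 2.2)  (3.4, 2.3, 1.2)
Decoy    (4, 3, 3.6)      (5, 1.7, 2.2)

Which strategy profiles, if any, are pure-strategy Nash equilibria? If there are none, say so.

(Monitor, Decoy, Ignore)

(Monitor, Decoy, Harden): Attacker can switch to Harden (1.6 → 5). Not NE.
(Monitor, Decoy, Ignore): Defender gets 5.1, best alternative 4; Attacker gets 5.6, best alternative 2.3; Auditor gets 2.2, best alternative 0.1. No profitable deviation — NE.
(Monitor, Harden, Harden): Defender can switch to Decoy (4.1 → 5.2). Not NE.
(Monitor, Harden, Ignore): Defender can switch to Decoy (3.4 → 5). Not NE.
(Decoy, Decoy, Harden): Defender can switch to Monitor (1.9 → 2.3). Not NE.
(Decoy, Decoy, Ignore): Defender can switch to Monitor (4 → 5.1). Not NE.
(Decoy, Harden, Harden): Attacker can switch to Decoy (1 → 2.5). Not NE.
(The remaining 1 profile has a profitable deviation by the same check.)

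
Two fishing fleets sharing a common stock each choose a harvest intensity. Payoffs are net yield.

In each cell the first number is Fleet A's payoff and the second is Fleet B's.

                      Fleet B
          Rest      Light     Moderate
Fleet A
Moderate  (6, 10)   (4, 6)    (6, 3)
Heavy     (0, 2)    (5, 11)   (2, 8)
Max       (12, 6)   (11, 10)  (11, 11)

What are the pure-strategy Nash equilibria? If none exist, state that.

The unique pure-strategy Nash equilibrium is (Max, Moderate).

(Moderate, Rest): Fleet A can switch to Max (6 → 12). Not NE.
(Moderate, Light): Fleet A can switch to Heavy (4 → 5). Not NE.
(Moderate, Moderate): Fleet A can switch to Max (6 → 11). Not NE.
(Heavy, Rest): Fleet A can switch to Moderate (0 → 6). Not NE.
(Heavy, Light): Fleet A can switch to Max (5 → 11). Not NE.
(Heavy, Moderate): Fleet A can switch to Moderate (2 → 6). Not NE.
(Max, Rest): Fleet B can switch to Light (6 → 10). Not NE.
(Max, Light): Fleet B can switch to Moderate (10 → 11). Not NE.
(Max, Moderate): Fleet A gets 11, best alternative 6; Fleet B gets 11, best alternative 10. No profitable deviation — NE.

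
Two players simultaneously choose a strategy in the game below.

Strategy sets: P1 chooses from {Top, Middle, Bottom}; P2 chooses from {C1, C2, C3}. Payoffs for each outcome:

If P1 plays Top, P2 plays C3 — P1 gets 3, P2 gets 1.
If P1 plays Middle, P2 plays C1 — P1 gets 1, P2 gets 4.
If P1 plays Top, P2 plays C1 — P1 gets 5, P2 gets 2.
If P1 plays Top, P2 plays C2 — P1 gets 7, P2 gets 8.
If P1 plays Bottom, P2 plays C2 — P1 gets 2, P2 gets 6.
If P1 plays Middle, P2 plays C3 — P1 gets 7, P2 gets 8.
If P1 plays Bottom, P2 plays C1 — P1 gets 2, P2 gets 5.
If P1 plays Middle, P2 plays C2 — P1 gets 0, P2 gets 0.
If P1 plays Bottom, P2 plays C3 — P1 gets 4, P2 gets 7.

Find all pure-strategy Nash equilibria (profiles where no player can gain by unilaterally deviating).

Mark each player's best response to every combination of opponents' strategies; a profile where every player is best-responding is a pure Nash equilibrium.
P1 against C1: payoffs 5, 1, 2 → best response Top.
P1 against C2: payoffs 7, 0, 2 → best response Top.
P1 against C3: payoffs 3, 7, 4 → best response Middle.
P2 against Top: payoffs 2, 8, 1 → best response C2.
P2 against Middle: payoffs 4, 0, 8 → best response C3.
P2 against Bottom: payoffs 5, 6, 7 → best response C3.
Mutual best responses: (Top, C2); (Middle, C3).

The pure Nash equilibria are (Top, C2), (Middle, C3).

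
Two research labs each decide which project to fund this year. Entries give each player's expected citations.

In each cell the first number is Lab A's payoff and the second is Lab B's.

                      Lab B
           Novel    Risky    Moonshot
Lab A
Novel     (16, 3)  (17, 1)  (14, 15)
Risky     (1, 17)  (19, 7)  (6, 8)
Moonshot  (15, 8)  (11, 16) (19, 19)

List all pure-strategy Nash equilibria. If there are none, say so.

(Novel, Novel): Lab B can switch to Moonshot (3 → 15). Not NE.
(Novel, Risky): Lab A can switch to Risky (17 → 19). Not NE.
(Novel, Moonshot): Lab A can switch to Moonshot (14 → 19). Not NE.
(Risky, Novel): Lab A can switch to Novel (1 → 16). Not NE.
(Risky, Risky): Lab B can switch to Novel (7 → 17). Not NE.
(Risky, Moonshot): Lab A can switch to Novel (6 → 14). Not NE.
(Moonshot, Moonshot): Lab A gets 19, best alternative 14; Lab B gets 19, best alternative 16. No profitable deviation — NE.
(The remaining 2 profiles each have a profitable deviation by the same check.)

Pure NE: (Moonshot, Moonshot)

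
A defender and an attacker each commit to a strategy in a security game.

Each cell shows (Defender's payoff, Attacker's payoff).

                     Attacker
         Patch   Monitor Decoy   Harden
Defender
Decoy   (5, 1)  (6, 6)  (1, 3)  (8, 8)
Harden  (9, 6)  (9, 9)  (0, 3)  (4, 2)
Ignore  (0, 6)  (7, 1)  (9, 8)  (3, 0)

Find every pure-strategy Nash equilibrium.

(Decoy, Harden) and (Harden, Monitor) and (Ignore, Decoy)

For each player, find the best response to each opponent profile; mutual best responses are the pure NE.
Defender against Patch: payoffs 5, 9, 0 → best response Harden.
Defender against Monitor: payoffs 6, 9, 7 → best response Harden.
Defender against Decoy: payoffs 1, 0, 9 → best response Ignore.
Defender against Harden: payoffs 8, 4, 3 → best response Decoy.
Attacker against Decoy: payoffs 1, 6, 3, 8 → best response Harden.
Attacker against Harden: payoffs 6, 9, 3, 2 → best response Monitor.
Attacker against Ignore: payoffs 6, 1, 8, 0 → best response Decoy.
Mutual best responses: (Decoy, Harden); (Harden, Monitor); (Ignore, Decoy).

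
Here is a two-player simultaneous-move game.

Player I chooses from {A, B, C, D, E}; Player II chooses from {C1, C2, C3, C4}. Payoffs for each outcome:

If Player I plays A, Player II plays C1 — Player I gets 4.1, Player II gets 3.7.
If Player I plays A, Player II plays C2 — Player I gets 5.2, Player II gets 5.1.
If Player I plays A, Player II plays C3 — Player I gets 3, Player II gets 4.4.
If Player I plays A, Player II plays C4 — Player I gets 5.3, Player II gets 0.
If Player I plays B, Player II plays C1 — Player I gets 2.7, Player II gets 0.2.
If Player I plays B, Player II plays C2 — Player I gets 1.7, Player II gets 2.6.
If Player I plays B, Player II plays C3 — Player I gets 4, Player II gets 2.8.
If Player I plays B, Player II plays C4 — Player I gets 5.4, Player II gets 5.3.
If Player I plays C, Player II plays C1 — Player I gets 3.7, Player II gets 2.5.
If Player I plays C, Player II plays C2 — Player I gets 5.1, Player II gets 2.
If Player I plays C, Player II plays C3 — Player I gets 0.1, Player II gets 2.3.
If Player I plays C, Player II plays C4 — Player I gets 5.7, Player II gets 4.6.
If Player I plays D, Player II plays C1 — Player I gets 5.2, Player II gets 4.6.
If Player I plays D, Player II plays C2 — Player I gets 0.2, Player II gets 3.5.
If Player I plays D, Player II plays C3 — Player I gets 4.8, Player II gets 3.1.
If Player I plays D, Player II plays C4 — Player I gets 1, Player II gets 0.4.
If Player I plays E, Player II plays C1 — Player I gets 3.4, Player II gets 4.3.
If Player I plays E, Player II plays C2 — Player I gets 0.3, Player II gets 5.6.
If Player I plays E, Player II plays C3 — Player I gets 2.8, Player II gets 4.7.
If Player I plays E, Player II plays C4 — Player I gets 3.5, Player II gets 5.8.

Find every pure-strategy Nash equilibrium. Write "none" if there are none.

The pure Nash equilibria are (A, C2); (C, C4); (D, C1).

For each player, find the best response to each opponent profile; mutual best responses are the pure NE.
Player I against C1: payoffs 4.1, 2.7, 3.7, 5.2, 3.4 → best response D.
Player I against C2: payoffs 5.2, 1.7, 5.1, 0.2, 0.3 → best response A.
Player I against C3: payoffs 3, 4, 0.1, 4.8, 2.8 → best response D.
Player I against C4: payoffs 5.3, 5.4, 5.7, 1, 3.5 → best response C.
Player II against A: payoffs 3.7, 5.1, 4.4, 0 → best response C2.
Player II against B: payoffs 0.2, 2.6, 2.8, 5.3 → best response C4.
Player II against C: payoffs 2.5, 2, 2.3, 4.6 → best response C4.
Player II against D: payoffs 4.6, 3.5, 3.1, 0.4 → best response C1.
Player II against E: payoffs 4.3, 5.6, 4.7, 5.8 → best response C4.
Mutual best responses: (A, C2); (C, C4); (D, C1).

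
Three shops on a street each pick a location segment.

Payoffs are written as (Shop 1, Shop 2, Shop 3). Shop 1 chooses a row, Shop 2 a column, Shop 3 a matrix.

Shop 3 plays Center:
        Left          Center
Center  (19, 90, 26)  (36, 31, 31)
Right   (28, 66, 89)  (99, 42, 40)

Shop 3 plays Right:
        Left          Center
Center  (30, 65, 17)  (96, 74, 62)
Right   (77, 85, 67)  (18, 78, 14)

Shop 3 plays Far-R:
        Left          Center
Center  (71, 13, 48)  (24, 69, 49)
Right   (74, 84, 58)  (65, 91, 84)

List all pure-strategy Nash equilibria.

Shop 1 against (Left, Center): payoffs 19, 28 → best response Right.
Shop 1 against (Left, Right): payoffs 30, 77 → best response Right.
Shop 1 against (Left, Far-R): payoffs 71, 74 → best response Right.
Shop 1 against (Center, Center): payoffs 36, 99 → best response Right.
Shop 1 against (Center, Right): payoffs 96, 18 → best response Center.
Shop 1 against (Center, Far-R): payoffs 24, 65 → best response Right.
Shop 2 against (Center, Center): payoffs 90, 31 → best response Left.
Shop 2 against (Center, Right): payoffs 65, 74 → best response Center.
Shop 2 against (Center, Far-R): payoffs 13, 69 → best response Center.
Shop 2 against (Right, Center): payoffs 66, 42 → best response Left.
Shop 2 against (Right, Right): payoffs 85, 78 → best response Left.
Shop 2 against (Right, Far-R): payoffs 84, 91 → best response Center.
Shop 3 against (Center, Left): payoffs 26, 17, 48 → best response Far-R.
Shop 3 against (Center, Center): payoffs 31, 62, 49 → best response Right.
Shop 3 against (Right, Left): payoffs 89, 67, 58 → best response Center.
Shop 3 against (Right, Center): payoffs 40, 14, 84 → best response Far-R.
Mutual best responses: (Center, Center, Right); (Right, Left, Center); (Right, Center, Far-R).

The pure Nash equilibria are (Center, Center, Right), (Right, Left, Center), (Right, Center, Far-R).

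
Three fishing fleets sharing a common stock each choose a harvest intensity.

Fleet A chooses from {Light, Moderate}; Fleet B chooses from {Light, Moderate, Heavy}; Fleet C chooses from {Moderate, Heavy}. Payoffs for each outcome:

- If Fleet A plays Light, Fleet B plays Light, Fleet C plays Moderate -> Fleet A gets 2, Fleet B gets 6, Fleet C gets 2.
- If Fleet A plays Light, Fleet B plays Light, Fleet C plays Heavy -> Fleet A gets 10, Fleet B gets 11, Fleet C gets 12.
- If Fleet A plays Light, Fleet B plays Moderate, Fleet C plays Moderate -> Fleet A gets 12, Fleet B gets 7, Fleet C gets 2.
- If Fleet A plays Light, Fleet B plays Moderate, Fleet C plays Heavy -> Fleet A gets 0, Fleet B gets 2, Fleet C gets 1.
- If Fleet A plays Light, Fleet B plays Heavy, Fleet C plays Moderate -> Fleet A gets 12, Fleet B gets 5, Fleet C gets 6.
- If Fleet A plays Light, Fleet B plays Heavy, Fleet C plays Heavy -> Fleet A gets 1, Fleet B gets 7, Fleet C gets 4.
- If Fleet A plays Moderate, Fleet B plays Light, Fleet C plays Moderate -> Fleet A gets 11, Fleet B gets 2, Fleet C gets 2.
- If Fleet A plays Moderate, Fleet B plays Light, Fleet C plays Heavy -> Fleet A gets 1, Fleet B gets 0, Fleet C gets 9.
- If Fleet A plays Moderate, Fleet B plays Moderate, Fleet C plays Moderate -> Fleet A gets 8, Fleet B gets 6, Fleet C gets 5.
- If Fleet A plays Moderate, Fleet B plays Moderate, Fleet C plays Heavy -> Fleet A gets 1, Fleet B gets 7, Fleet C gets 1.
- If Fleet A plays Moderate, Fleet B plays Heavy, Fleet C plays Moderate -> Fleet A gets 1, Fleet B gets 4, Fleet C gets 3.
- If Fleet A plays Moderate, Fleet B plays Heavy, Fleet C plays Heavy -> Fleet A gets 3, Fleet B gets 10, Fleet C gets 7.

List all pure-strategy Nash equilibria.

(Light, Light, Moderate): Fleet A can switch to Moderate (2 → 11). Not NE.
(Light, Light, Heavy): Fleet A gets 10, best alternative 1; Fleet B gets 11, best alternative 7; Fleet C gets 12, best alternative 2. No profitable deviation — NE.
(Light, Moderate, Moderate): Fleet A gets 12, best alternative 8; Fleet B gets 7, best alternative 6; Fleet C gets 2, best alternative 1. No profitable deviation — NE.
(Light, Moderate, Heavy): Fleet A can switch to Moderate (0 → 1). Not NE.
(Light, Heavy, Moderate): Fleet B can switch to Light (5 → 6). Not NE.
(Light, Heavy, Heavy): Fleet A can switch to Moderate (1 → 3). Not NE.
(Moderate, Light, Moderate): Fleet B can switch to Moderate (2 → 6). Not NE.
(Moderate, Light, Heavy): Fleet A can switch to Light (1 → 10). Not NE.
(Moderate, Heavy, Heavy): Fleet A gets 3, best alternative 1; Fleet B gets 10, best alternative 7; Fleet C gets 7, best alternative 3. No profitable deviation — NE.
(The remaining 3 profiles each have a profitable deviation by the same check.)

Pure-strategy Nash equilibria: (Light, Light, Heavy) and (Light, Moderate, Moderate) and (Moderate, Heavy, Heavy)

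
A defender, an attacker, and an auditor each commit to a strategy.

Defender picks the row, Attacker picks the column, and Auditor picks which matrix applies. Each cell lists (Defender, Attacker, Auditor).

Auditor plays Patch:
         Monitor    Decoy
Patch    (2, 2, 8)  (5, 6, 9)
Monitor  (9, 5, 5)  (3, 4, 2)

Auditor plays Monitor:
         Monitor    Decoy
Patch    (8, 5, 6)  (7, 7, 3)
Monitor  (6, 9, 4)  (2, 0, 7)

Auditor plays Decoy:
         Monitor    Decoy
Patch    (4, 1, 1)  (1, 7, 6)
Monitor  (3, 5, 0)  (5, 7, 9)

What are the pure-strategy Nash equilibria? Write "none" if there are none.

(Patch, Decoy, Patch), (Monitor, Monitor, Patch), (Monitor, Decoy, Decoy)

Mark each player's best response to every combination of opponents' strategies; a profile where every player is best-responding is a pure Nash equilibrium.
Defender against (Monitor, Patch): payoffs 2, 9 → best response Monitor.
Defender against (Monitor, Monitor): payoffs 8, 6 → best response Patch.
Defender against (Monitor, Decoy): payoffs 4, 3 → best response Patch.
Defender against (Decoy, Patch): payoffs 5, 3 → best response Patch.
Defender against (Decoy, Monitor): payoffs 7, 2 → best response Patch.
Defender against (Decoy, Decoy): payoffs 1, 5 → best response Monitor.
Attacker against (Patch, Patch): payoffs 2, 6 → best response Decoy.
Attacker against (Patch, Monitor): payoffs 5, 7 → best response Decoy.
Attacker against (Patch, Decoy): payoffs 1, 7 → best response Decoy.
Attacker against (Monitor, Patch): payoffs 5, 4 → best response Monitor.
Attacker against (Monitor, Monitor): payoffs 9, 0 → best response Monitor.
Attacker against (Monitor, Decoy): payoffs 5, 7 → best response Decoy.
Auditor against (Patch, Monitor): payoffs 8, 6, 1 → best response Patch.
Auditor against (Patch, Decoy): payoffs 9, 3, 6 → best response Patch.
Auditor against (Monitor, Monitor): payoffs 5, 4, 0 → best response Patch.
Auditor against (Monitor, Decoy): payoffs 2, 7, 9 → best response Decoy.
Mutual best responses: (Patch, Decoy, Patch); (Monitor, Monitor, Patch); (Monitor, Decoy, Decoy).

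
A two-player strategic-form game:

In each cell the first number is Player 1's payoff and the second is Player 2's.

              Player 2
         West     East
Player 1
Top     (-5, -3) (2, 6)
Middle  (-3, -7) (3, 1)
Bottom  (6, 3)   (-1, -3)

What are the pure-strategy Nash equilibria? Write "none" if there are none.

(Top, West): Player 1 can switch to Middle (-5 → -3). Not NE.
(Top, East): Player 1 can switch to Middle (2 → 3). Not NE.
(Middle, West): Player 1 can switch to Bottom (-3 → 6). Not NE.
(Middle, East): Player 1 gets 3, best alternative 2; Player 2 gets 1, best alternative -7. No profitable deviation — NE.
(Bottom, West): Player 1 gets 6, best alternative -3; Player 2 gets 3, best alternative -3. No profitable deviation — NE.
(Bottom, East): Player 1 can switch to Top (-1 → 2). Not NE.

Pure-strategy Nash equilibria: (Middle, East); (Bottom, West)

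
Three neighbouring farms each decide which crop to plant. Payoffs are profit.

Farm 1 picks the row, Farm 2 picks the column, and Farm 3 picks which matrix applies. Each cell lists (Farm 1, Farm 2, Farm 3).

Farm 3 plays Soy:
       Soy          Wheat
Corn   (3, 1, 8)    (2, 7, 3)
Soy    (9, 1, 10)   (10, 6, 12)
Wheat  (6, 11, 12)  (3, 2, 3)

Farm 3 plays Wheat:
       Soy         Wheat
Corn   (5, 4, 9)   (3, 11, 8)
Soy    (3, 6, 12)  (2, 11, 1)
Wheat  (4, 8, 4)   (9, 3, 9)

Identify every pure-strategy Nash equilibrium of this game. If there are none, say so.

Pure NE: (Soy, Wheat, Soy)

Farm 1 against (Soy, Soy): payoffs 3, 9, 6 → best response Soy.
Farm 1 against (Soy, Wheat): payoffs 5, 3, 4 → best response Corn.
Farm 1 against (Wheat, Soy): payoffs 2, 10, 3 → best response Soy.
Farm 1 against (Wheat, Wheat): payoffs 3, 2, 9 → best response Wheat.
Farm 2 against (Corn, Soy): payoffs 1, 7 → best response Wheat.
Farm 2 against (Corn, Wheat): payoffs 4, 11 → best response Wheat.
Farm 2 against (Soy, Soy): payoffs 1, 6 → best response Wheat.
Farm 2 against (Soy, Wheat): payoffs 6, 11 → best response Wheat.
Farm 2 against (Wheat, Soy): payoffs 11, 2 → best response Soy.
Farm 2 against (Wheat, Wheat): payoffs 8, 3 → best response Soy.
Farm 3 against (Corn, Soy): payoffs 8, 9 → best response Wheat.
Farm 3 against (Corn, Wheat): payoffs 3, 8 → best response Wheat.
Farm 3 against (Soy, Soy): payoffs 10, 12 → best response Wheat.
Farm 3 against (Soy, Wheat): payoffs 12, 1 → best response Soy.
Farm 3 against (Wheat, Soy): payoffs 12, 4 → best response Soy.
Farm 3 against (Wheat, Wheat): payoffs 3, 9 → best response Wheat.
Mutual best responses: (Soy, Wheat, Soy).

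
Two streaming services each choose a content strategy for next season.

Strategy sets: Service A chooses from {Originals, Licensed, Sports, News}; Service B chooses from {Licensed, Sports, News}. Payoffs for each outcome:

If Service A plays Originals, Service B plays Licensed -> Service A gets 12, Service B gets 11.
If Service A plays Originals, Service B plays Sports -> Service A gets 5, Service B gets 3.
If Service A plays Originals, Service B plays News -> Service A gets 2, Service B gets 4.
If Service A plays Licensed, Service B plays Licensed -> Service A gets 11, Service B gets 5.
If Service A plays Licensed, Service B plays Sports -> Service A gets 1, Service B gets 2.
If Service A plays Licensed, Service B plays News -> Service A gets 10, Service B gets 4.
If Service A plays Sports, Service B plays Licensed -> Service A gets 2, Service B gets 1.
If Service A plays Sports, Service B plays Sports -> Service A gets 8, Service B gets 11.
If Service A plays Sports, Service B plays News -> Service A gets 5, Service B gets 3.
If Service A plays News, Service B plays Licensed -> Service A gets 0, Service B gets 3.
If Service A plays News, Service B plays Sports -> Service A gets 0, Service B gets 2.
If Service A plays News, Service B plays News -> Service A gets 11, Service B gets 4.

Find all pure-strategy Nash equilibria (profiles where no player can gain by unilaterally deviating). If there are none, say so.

Service A against Licensed: payoffs 12, 11, 2, 0 → best response Originals.
Service A against Sports: payoffs 5, 1, 8, 0 → best response Sports.
Service A against News: payoffs 2, 10, 5, 11 → best response News.
Service B against Originals: payoffs 11, 3, 4 → best response Licensed.
Service B against Licensed: payoffs 5, 2, 4 → best response Licensed.
Service B against Sports: payoffs 1, 11, 3 → best response Sports.
Service B against News: payoffs 3, 2, 4 → best response News.
Mutual best responses: (Originals, Licensed); (Sports, Sports); (News, News).

(Originals, Licensed) and (Sports, Sports) and (News, News)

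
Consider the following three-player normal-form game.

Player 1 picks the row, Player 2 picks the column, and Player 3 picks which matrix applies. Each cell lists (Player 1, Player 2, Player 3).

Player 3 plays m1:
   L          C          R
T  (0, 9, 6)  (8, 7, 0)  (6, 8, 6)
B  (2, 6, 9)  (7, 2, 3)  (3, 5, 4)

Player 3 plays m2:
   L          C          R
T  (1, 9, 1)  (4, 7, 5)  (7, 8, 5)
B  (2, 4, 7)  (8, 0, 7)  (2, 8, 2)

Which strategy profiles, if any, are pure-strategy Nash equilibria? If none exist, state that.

The unique pure-strategy Nash equilibrium is (B, L, m1).

Mark each player's best response to every combination of opponents' strategies; a profile where every player is best-responding is a pure Nash equilibrium.
Player 1 against (L, m1): payoffs 0, 2 → best response B.
Player 1 against (L, m2): payoffs 1, 2 → best response B.
Player 1 against (C, m1): payoffs 8, 7 → best response T.
Player 1 against (C, m2): payoffs 4, 8 → best response B.
Player 1 against (R, m1): payoffs 6, 3 → best response T.
Player 1 against (R, m2): payoffs 7, 2 → best response T.
Player 2 against (T, m1): payoffs 9, 7, 8 → best response L.
Player 2 against (T, m2): payoffs 9, 7, 8 → best response L.
Player 2 against (B, m1): payoffs 6, 2, 5 → best response L.
Player 2 against (B, m2): payoffs 4, 0, 8 → best response R.
Player 3 against (T, L): payoffs 6, 1 → best response m1.
Player 3 against (T, C): payoffs 0, 5 → best response m2.
Player 3 against (T, R): payoffs 6, 5 → best response m1.
Player 3 against (B, L): payoffs 9, 7 → best response m1.
Player 3 against (B, C): payoffs 3, 7 → best response m2.
Player 3 against (B, R): payoffs 4, 2 → best response m1.
Mutual best responses: (B, L, m1).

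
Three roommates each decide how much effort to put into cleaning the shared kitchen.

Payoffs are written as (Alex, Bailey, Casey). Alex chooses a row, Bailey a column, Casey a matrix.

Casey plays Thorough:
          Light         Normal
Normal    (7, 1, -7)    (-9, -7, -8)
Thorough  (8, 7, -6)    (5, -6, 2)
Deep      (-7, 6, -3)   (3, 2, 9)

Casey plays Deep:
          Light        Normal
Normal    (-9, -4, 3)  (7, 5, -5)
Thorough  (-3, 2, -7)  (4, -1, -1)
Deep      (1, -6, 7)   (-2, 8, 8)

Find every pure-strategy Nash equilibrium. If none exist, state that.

Pure-strategy Nash equilibria: (Normal, Normal, Deep); (Thorough, Light, Thorough)

Alex against (Light, Thorough): payoffs 7, 8, -7 → best response Thorough.
Alex against (Light, Deep): payoffs -9, -3, 1 → best response Deep.
Alex against (Normal, Thorough): payoffs -9, 5, 3 → best response Thorough.
Alex against (Normal, Deep): payoffs 7, 4, -2 → best response Normal.
Bailey against (Normal, Thorough): payoffs 1, -7 → best response Light.
Bailey against (Normal, Deep): payoffs -4, 5 → best response Normal.
Bailey against (Thorough, Thorough): payoffs 7, -6 → best response Light.
Bailey against (Thorough, Deep): payoffs 2, -1 → best response Light.
Bailey against (Deep, Thorough): payoffs 6, 2 → best response Light.
Bailey against (Deep, Deep): payoffs -6, 8 → best response Normal.
Casey against (Normal, Light): payoffs -7, 3 → best response Deep.
Casey against (Normal, Normal): payoffs -8, -5 → best response Deep.
Casey against (Thorough, Light): payoffs -6, -7 → best response Thorough.
Casey against (Thorough, Normal): payoffs 2, -1 → best response Thorough.
Casey against (Deep, Light): payoffs -3, 7 → best response Deep.
Casey against (Deep, Normal): payoffs 9, 8 → best response Thorough.
Mutual best responses: (Normal, Normal, Deep); (Thorough, Light, Thorough).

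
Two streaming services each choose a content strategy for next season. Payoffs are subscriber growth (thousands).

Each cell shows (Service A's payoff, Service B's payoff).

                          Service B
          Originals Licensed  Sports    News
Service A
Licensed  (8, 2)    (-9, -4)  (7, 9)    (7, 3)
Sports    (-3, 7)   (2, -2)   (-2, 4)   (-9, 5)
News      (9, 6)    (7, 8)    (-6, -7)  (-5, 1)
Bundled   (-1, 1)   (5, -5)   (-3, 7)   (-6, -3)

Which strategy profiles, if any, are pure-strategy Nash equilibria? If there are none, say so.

(Licensed, Originals): Service A can switch to News (8 → 9). Not NE.
(Licensed, Licensed): Service A can switch to Sports (-9 → 2). Not NE.
(Licensed, Sports): Service A gets 7, best alternative -2; Service B gets 9, best alternative 3. No profitable deviation — NE.
(Licensed, News): Service B can switch to Sports (3 → 9). Not NE.
(Sports, Originals): Service A can switch to Licensed (-3 → 8). Not NE.
(Sports, Licensed): Service A can switch to News (2 → 7). Not NE.
(Sports, Sports): Service A can switch to Licensed (-2 → 7). Not NE.
(Sports, News): Service A can switch to Licensed (-9 → 7). Not NE.
(News, Originals): Service B can switch to Licensed (6 → 8). Not NE.
(News, Licensed): Service A gets 7, best alternative 5; Service B gets 8, best alternative 6. No profitable deviation — NE.
(News, Sports): Service A can switch to Licensed (-6 → 7). Not NE.
(News, News): Service A can switch to Licensed (-5 → 7). Not NE.
(The remaining 4 profiles each have a profitable deviation by the same check.)

The pure Nash equilibria are (Licensed, Sports) and (News, Licensed).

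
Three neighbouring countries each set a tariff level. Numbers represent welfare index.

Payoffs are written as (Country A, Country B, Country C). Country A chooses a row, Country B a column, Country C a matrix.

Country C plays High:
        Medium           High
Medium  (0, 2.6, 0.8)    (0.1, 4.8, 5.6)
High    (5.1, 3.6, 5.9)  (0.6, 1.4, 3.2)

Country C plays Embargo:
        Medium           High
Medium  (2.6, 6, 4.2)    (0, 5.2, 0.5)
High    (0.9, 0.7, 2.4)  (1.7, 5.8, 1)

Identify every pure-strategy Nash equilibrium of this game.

The pure Nash equilibria are (Medium, Medium, Embargo), (High, Medium, High).

(Medium, Medium, High): Country A can switch to High (0 → 5.1). Not NE.
(Medium, Medium, Embargo): Country A gets 2.6, best alternative 0.9; Country B gets 6, best alternative 5.2; Country C gets 4.2, best alternative 0.8. No profitable deviation — NE.
(Medium, High, High): Country A can switch to High (0.1 → 0.6). Not NE.
(Medium, High, Embargo): Country A can switch to High (0 → 1.7). Not NE.
(High, Medium, High): Country A gets 5.1, best alternative 0; Country B gets 3.6, best alternative 1.4; Country C gets 5.9, best alternative 2.4. No profitable deviation — NE.
(High, Medium, Embargo): Country A can switch to Medium (0.9 → 2.6). Not NE.
(High, High, High): Country B can switch to Medium (1.4 → 3.6). Not NE.
(High, High, Embargo): Country C can switch to High (1 → 3.2). Not NE.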